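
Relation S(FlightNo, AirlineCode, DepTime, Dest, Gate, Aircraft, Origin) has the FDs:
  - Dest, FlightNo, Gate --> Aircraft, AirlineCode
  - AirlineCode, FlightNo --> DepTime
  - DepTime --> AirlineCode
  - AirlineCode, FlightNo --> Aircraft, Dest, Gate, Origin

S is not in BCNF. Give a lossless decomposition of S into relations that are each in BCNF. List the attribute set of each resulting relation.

Candidate keys of the original relation: {AirlineCode, FlightNo}, {DepTime, FlightNo}, {Dest, FlightNo, Gate}.
{Aircraft, AirlineCode, DepTime, Dest, FlightNo, Gate, Origin}: {DepTime} determines {AirlineCode, DepTime} here but is not a superkey — split on DepTime --> AirlineCode, giving {AirlineCode, DepTime} and {Aircraft, DepTime, Dest, FlightNo, Gate, Origin}.
{AirlineCode, DepTime} is in BCNF.
{Aircraft, DepTime, Dest, FlightNo, Gate, Origin} is in BCNF.

{Aircraft, DepTime, Dest, FlightNo, Gate, Origin}; {AirlineCode, DepTime}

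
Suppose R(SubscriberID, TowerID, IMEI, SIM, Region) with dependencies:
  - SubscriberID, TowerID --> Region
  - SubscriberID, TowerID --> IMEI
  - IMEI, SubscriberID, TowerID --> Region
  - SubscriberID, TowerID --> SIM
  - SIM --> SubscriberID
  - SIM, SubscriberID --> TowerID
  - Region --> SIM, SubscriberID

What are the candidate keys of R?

{Region}, {SIM}, {SubscriberID, TowerID}

Closure of {Region} is {IMEI, Region, SIM, SubscriberID, TowerID}, the whole schema; {Region} is a candidate key.
Closure of {SIM} is {IMEI, Region, SIM, SubscriberID, TowerID}, the whole schema; {SIM} is a candidate key.
Closure of {SubscriberID, TowerID} is {IMEI, Region, SIM, SubscriberID, TowerID}, the whole schema; {SubscriberID, TowerID} is a candidate key.
These are minimal and exhaustive — every other superkey contains one of them.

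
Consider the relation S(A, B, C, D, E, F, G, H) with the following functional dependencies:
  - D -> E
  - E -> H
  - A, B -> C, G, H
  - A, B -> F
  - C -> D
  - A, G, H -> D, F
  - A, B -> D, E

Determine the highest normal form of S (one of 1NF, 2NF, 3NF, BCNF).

Candidate key: {A, B}. Prime attributes: {A, B}.
For D -> E we have {D}⁺ = {D, E, H}; {D} is not a superkey, so BCNF fails.
D -> E determines the non-prime attribute {E} from a non-superkey — 3NF is violated.
No non-prime attribute depends on a proper subset of any candidate key, so 2NF holds.

2NF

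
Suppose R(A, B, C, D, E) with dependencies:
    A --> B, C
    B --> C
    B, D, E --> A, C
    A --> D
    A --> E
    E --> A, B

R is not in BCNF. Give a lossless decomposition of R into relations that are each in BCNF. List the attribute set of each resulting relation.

{A, B, D, E}; {B, C}

Candidate keys of the original relation: {A}, {E}.
Within {A, B, C, D, E}: {B}⁺ ∩ {A, B, C, D, E} = {B, C}, not the whole set, so B --> C violates BCNF; decompose into {B, C} and {A, B, D, E}.
{B, C} is in BCNF.
{A, B, D, E} is in BCNF.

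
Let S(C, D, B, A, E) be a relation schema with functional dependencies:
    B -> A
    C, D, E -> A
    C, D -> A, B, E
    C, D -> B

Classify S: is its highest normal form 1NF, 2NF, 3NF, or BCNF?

2NF

Candidate key: {C, D}. Prime attributes: {C, D}.
B -> A: {B}⁺ = {A, B}, which is not all of the attributes, so the left side is not a superkey — BCNF is violated.
B -> A has non-prime {A} on the right and a non-superkey on the left, so 3NF fails.
Checking every proper subset of each key, none determines a non-prime attribute — 2NF is satisfied.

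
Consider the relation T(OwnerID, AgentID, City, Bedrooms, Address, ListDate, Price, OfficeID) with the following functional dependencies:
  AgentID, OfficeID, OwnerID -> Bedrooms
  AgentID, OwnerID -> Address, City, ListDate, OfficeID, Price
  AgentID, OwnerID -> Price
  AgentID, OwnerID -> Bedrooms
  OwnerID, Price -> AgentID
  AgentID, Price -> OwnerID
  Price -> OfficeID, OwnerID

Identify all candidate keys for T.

{Price}⁺ = {Address, AgentID, Bedrooms, City, ListDate, OfficeID, OwnerID, Price}, which is every attribute, so {Price} is a candidate key.
{AgentID, OwnerID}⁺ = {Address, AgentID, Bedrooms, City, ListDate, OfficeID, OwnerID, Price}, which is every attribute, so {AgentID, OwnerID} is a candidate key.
These are minimal and exhaustive — every other superkey contains one of them.

{AgentID, OwnerID}, {Price}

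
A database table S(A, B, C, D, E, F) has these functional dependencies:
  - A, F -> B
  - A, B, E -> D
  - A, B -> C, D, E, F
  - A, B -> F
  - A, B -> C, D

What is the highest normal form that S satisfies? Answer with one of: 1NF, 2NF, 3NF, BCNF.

BCNF

Candidate keys: {A, B}, {A, F}. Prime attributes: {A, B, F}.
The left-hand side of every FD is a superkey, so BCNF is satisfied.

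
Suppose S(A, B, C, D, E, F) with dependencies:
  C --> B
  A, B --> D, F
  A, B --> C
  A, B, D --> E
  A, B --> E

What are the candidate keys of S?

Attributes never on any right-hand side: {A} — every candidate key must contain it.
{A, B}⁺ = {A, B, C, D, E, F} — all of the relation — so {A, B} is a candidate key.
{A, C}⁺ = {A, B, C, D, E, F} — all of the relation — so {A, C} is a candidate key.
No proper subset of any of these is a key, and no other minimal superkey exists.

{A, B}, {A, C}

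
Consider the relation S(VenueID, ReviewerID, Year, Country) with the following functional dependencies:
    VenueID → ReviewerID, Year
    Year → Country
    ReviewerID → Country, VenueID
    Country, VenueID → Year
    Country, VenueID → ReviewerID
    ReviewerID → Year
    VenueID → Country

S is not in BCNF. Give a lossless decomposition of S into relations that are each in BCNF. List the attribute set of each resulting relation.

{Country, Year}; {ReviewerID, VenueID, Year}

Candidate keys of the original relation: {ReviewerID}, {VenueID}.
{Country, ReviewerID, VenueID, Year}: {Year} determines {Country, Year} here but is not a superkey — split on Year → Country, giving {Country, Year} and {ReviewerID, VenueID, Year}.
{Country, Year}: every determinant is a superkey — BCNF.
{ReviewerID, VenueID, Year}: every determinant is a superkey — BCNF.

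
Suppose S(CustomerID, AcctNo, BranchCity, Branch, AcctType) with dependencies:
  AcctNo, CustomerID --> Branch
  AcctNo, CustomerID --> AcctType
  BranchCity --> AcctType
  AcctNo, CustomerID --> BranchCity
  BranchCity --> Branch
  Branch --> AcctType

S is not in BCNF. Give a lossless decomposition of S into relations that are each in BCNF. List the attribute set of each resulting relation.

{AcctNo, BranchCity, CustomerID}; {AcctType, Branch}; {Branch, BranchCity}

Candidate key of the original relation: {AcctNo, CustomerID}.
In {AcctNo, AcctType, Branch, BranchCity, CustomerID}, {BranchCity} is not a superkey ({BranchCity}⁺ restricted to this set is {AcctType, Branch, BranchCity}), so split on BranchCity --> AcctType, Branch into {AcctType, Branch, BranchCity} and {AcctNo, BranchCity, CustomerID}.
In {AcctType, Branch, BranchCity}, {Branch} is not a superkey ({Branch}⁺ restricted to this set is {AcctType, Branch}), so split on Branch --> AcctType into {AcctType, Branch} and {Branch, BranchCity}.
{AcctType, Branch} is in BCNF.
{Branch, BranchCity} is in BCNF.
{AcctNo, BranchCity, CustomerID} is in BCNF.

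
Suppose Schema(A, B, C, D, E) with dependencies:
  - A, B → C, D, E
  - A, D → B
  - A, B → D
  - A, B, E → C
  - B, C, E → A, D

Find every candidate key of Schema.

{A, B} is a candidate key since {A, B}⁺ = {A, B, C, D, E} covers every attribute.
{A, D} is a candidate key since {A, D}⁺ = {A, B, C, D, E} covers every attribute.
{B, C, E} is a candidate key since {B, C, E}⁺ = {A, B, C, D, E} covers every attribute.
No proper subset of any of these is a key, and no other minimal superkey exists.

{A, B}, {A, D}, {B, C, E}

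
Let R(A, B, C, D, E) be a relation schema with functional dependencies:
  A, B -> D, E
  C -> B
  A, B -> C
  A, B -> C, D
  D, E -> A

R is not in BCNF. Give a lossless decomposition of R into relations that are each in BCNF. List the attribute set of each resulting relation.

Candidate keys of the original relation: {A, B}, {A, C}, {B, D, E}, {C, D, E}.
Within {A, B, C, D, E}: {C}⁺ ∩ {A, B, C, D, E} = {B, C}, not the whole set, so C -> B violates BCNF; decompose into {B, C} and {A, C, D, E}.
{B, C} has no BCNF violation.
Within {A, C, D, E}: {D, E}⁺ ∩ {A, C, D, E} = {A, D, E}, not the whole set, so D, E -> A violates BCNF; decompose into {A, D, E} and {C, D, E}.
{A, D, E} has no BCNF violation.
{C, D, E} has no BCNF violation.

{A, D, E}; {B, C}; {C, D, E}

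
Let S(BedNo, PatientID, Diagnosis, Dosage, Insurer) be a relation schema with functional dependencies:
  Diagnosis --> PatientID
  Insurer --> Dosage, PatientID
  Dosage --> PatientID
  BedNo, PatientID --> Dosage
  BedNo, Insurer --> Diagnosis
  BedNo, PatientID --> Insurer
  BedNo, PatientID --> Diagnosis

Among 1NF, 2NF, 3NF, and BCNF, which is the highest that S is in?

Candidate keys: {BedNo, Diagnosis}, {BedNo, Dosage}, {BedNo, Insurer}, {BedNo, PatientID}. Prime attributes: {BedNo, Diagnosis, Dosage, Insurer, PatientID}.
Diagnosis --> PatientID breaks BCNF: {Diagnosis}⁺ = {Diagnosis, PatientID}, so {Diagnosis} is not a superkey.
But every attribute on its right side ({PatientID}) is prime, and the same holds for every other non-superkey FD, so 3NF still holds.

3NF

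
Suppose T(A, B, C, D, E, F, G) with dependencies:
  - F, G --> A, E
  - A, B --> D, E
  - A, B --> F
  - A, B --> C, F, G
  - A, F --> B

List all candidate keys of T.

{A, B} is a candidate key since {A, B}⁺ = {A, B, C, D, E, F, G} covers every attribute.
{A, F} is a candidate key since {A, F}⁺ = {A, B, C, D, E, F, G} covers every attribute.
{F, G} is a candidate key since {F, G}⁺ = {A, B, C, D, E, F, G} covers every attribute.
These are minimal and exhaustive — every other superkey contains one of them.

{A, B}, {A, F}, {F, G}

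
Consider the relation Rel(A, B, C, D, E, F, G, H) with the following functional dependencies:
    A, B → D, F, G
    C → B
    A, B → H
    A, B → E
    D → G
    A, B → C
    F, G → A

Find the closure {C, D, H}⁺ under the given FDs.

Start with {C, D, H}.
C → B applies; add {B} → now {B, C, D, H}.
D → G applies; add {G} → now {B, C, D, G, H}.
No further FD applies.

{B, C, D, G, H}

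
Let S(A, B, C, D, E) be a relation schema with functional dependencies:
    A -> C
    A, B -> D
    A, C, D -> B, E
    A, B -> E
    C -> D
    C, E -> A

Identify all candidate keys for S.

{A}, {C, E}

{A}⁺ = {A, B, C, D, E} — all of the relation — so {A} is a candidate key.
{C, E}⁺ = {A, B, C, D, E} — all of the relation — so {C, E} is a candidate key.
No proper subset of any of these is a key, and no other minimal superkey exists.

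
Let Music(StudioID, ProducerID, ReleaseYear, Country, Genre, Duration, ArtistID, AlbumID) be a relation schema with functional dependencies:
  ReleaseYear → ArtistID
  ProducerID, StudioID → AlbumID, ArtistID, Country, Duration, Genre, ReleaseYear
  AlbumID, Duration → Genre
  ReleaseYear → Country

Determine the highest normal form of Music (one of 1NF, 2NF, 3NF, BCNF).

2NF

Candidate key: {ProducerID, StudioID}. Prime attributes: {ProducerID, StudioID}.
ReleaseYear → ArtistID breaks BCNF: {ReleaseYear}⁺ = {ArtistID, Country, ReleaseYear}, so {ReleaseYear} is not a superkey.
Because {ArtistID} is non-prime and the left side of ReleaseYear → ArtistID is not a superkey, the relation is not in 3NF.
No proper subset of a key has a non-prime attribute in its closure, so there is no partial dependency; 2NF holds.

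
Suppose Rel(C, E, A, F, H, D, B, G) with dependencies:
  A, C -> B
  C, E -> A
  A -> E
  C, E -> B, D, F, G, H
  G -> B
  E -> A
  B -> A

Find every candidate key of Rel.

{C} never appears on the right of any FD, so every key must include it.
{A, C}⁺ = {A, B, C, D, E, F, G, H}, which is every attribute, so {A, C} is a candidate key.
{B, C}⁺ = {A, B, C, D, E, F, G, H}, which is every attribute, so {B, C} is a candidate key.
{C, E}⁺ = {A, B, C, D, E, F, G, H}, which is every attribute, so {C, E} is a candidate key.
{C, G}⁺ = {A, B, C, D, E, F, G, H}, which is every attribute, so {C, G} is a candidate key.
These are minimal and exhaustive — every other superkey contains one of them.

{A, C}, {B, C}, {C, E}, {C, G}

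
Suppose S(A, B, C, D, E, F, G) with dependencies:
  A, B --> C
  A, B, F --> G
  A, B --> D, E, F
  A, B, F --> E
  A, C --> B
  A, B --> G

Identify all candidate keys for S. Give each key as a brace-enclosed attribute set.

{A, B}, {A, C}

Attributes never on any right-hand side: {A} — every candidate key must contain it.
{A, B}⁺ = {A, B, C, D, E, F, G}, which is every attribute, so {A, B} is a candidate key.
{A, C}⁺ = {A, B, C, D, E, F, G}, which is every attribute, so {A, C} is a candidate key.
Any other superkey properly contains one of these, so there are no further candidate keys.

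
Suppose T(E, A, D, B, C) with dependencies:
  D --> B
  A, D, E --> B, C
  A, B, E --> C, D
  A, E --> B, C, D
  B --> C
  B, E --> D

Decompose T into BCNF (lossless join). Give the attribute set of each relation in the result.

{A, D, E}; {B, C}; {B, D}

Candidate key of the original relation: {A, E}.
{A, B, C, D, E}: {D} determines {B, C, D} here but is not a superkey — split on D --> B, C, giving {B, C, D} and {A, D, E}.
{B, C, D}: {B} determines {B, C} here but is not a superkey — split on B --> C, giving {B, C} and {B, D}.
{B, C} has no BCNF violation.
{B, D} has no BCNF violation.
{A, D, E} has no BCNF violation.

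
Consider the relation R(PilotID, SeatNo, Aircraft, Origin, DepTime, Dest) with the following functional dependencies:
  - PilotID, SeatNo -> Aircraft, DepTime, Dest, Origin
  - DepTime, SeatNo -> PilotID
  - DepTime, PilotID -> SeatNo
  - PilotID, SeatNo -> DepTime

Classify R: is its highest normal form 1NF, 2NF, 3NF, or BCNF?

BCNF

Candidate keys: {DepTime, PilotID}, {DepTime, SeatNo}, {PilotID, SeatNo}. Prime attributes: {DepTime, PilotID, SeatNo}.
The left-hand side of every FD is a superkey, so BCNF is satisfied.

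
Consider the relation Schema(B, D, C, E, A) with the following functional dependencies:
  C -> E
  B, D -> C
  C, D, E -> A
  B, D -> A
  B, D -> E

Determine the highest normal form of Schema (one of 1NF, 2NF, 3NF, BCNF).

Candidate key: {B, D}. Prime attributes: {B, D}.
C -> E: {C}⁺ = {C, E}, which is not all of the attributes, so the left side is not a superkey — BCNF is violated.
Because {E} is non-prime and the left side of C -> E is not a superkey, the relation is not in 3NF.
No proper subset of a key has a non-prime attribute in its closure, so there is no partial dependency; 2NF holds.

2NF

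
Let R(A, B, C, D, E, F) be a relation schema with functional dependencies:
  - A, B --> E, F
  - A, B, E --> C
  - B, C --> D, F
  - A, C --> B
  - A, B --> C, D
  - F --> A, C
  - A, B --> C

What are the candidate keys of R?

{A, B}, {A, C}, {B, C}, {F}

{F}⁺ = {A, B, C, D, E, F} — all of the relation — so {F} is a candidate key.
{A, B}⁺ = {A, B, C, D, E, F} — all of the relation — so {A, B} is a candidate key.
{A, C}⁺ = {A, B, C, D, E, F} — all of the relation — so {A, C} is a candidate key.
{B, C}⁺ = {A, B, C, D, E, F} — all of the relation — so {B, C} is a candidate key.
Any other superkey properly contains one of these, so there are no further candidate keys.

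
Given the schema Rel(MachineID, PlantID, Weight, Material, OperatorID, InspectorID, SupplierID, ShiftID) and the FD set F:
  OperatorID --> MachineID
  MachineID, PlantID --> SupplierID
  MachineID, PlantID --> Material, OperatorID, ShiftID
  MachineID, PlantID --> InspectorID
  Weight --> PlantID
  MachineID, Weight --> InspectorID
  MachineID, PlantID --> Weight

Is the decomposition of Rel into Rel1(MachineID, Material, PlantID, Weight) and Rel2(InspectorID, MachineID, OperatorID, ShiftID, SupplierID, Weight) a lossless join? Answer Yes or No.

Yes

Common attributes: {MachineID, Weight}; their closure is {InspectorID, MachineID, Material, OperatorID, PlantID, ShiftID, SupplierID, Weight}.
Since Rel1 ⊆ {InspectorID, MachineID, Material, OperatorID, PlantID, ShiftID, SupplierID, Weight}, the intersection is a superkey of Rel1; the decomposition is lossless.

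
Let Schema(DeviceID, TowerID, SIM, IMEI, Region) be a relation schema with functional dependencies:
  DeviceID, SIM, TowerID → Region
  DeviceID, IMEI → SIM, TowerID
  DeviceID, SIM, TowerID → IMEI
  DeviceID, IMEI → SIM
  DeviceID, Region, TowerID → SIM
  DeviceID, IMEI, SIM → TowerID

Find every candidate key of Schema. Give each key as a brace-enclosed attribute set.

Attributes never on any right-hand side: {DeviceID} — every candidate key must contain it.
Closure of {DeviceID, IMEI} is {DeviceID, IMEI, Region, SIM, TowerID}, the whole schema; {DeviceID, IMEI} is a candidate key.
Closure of {DeviceID, Region, TowerID} is {DeviceID, IMEI, Region, SIM, TowerID}, the whole schema; {DeviceID, Region, TowerID} is a candidate key.
Closure of {DeviceID, SIM, TowerID} is {DeviceID, IMEI, Region, SIM, TowerID}, the whole schema; {DeviceID, SIM, TowerID} is a candidate key.
These are minimal and exhaustive — every other superkey contains one of them.

{DeviceID, IMEI}, {DeviceID, Region, TowerID}, {DeviceID, SIM, TowerID}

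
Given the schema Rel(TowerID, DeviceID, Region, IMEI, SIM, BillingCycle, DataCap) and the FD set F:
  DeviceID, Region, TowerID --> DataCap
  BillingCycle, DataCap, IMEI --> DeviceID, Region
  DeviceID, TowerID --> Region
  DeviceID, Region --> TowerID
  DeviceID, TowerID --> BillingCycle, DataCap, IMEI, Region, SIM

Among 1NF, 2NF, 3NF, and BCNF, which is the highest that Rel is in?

Candidate keys: {BillingCycle, DataCap, IMEI}, {DeviceID, Region}, {DeviceID, TowerID}. Prime attributes: {BillingCycle, DataCap, DeviceID, IMEI, Region, TowerID}.
The left-hand side of every FD is a superkey, so BCNF is satisfied.

BCNF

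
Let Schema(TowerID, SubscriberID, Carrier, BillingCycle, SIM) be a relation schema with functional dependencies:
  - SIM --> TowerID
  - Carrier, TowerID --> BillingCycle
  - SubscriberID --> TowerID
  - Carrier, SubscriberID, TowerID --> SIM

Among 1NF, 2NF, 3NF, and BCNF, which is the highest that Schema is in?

1NF

Candidate key: {Carrier, SubscriberID}. Prime attributes: {Carrier, SubscriberID}.
For SIM --> TowerID we have {SIM}⁺ = {SIM, TowerID}; {SIM} is not a superkey, so BCNF fails.
Because {TowerID} is non-prime and the left side of SIM --> TowerID is not a superkey, the relation is not in 3NF.
The proper key subset {SubscriberID} of {Carrier, SubscriberID} determines non-prime {TowerID}, so the relation is not even in 2NF.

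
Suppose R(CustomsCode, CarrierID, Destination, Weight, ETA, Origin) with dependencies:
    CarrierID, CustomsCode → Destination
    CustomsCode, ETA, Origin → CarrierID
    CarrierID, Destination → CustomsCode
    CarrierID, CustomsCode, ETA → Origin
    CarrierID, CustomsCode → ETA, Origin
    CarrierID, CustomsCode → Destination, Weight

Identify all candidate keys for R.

{CarrierID, CustomsCode}, {CarrierID, Destination}, {CustomsCode, ETA, Origin}

{CarrierID, CustomsCode}⁺ = {CarrierID, CustomsCode, Destination, ETA, Origin, Weight}, which is every attribute, so {CarrierID, CustomsCode} is a candidate key.
{CarrierID, Destination}⁺ = {CarrierID, CustomsCode, Destination, ETA, Origin, Weight}, which is every attribute, so {CarrierID, Destination} is a candidate key.
{CustomsCode, ETA, Origin}⁺ = {CarrierID, CustomsCode, Destination, ETA, Origin, Weight}, which is every attribute, so {CustomsCode, ETA, Origin} is a candidate key.
No proper subset of any of these is a key, and no other minimal superkey exists.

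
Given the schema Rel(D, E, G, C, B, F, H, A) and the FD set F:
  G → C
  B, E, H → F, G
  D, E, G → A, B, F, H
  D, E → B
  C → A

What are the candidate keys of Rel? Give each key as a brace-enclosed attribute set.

No FD produces {D, E}, so they must be in every candidate key.
{D, E, G}⁺ = {A, B, C, D, E, F, G, H}, which is every attribute, so {D, E, G} is a candidate key.
{D, E, H}⁺ = {A, B, C, D, E, F, G, H}, which is every attribute, so {D, E, H} is a candidate key.
These are minimal and exhaustive — every other superkey contains one of them.

{D, E, G}, {D, E, H}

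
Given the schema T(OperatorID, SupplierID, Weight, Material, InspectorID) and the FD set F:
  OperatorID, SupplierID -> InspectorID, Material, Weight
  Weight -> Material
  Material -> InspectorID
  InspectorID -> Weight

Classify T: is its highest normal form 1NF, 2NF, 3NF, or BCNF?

Candidate key: {OperatorID, SupplierID}. Prime attributes: {OperatorID, SupplierID}.
Weight -> Material breaks BCNF: {Weight}⁺ = {InspectorID, Material, Weight}, so {Weight} is not a superkey.
Because {Material} is non-prime and the left side of Weight -> Material is not a superkey, the relation is not in 3NF.
No non-prime attribute depends on a proper subset of any candidate key, so 2NF holds.

2NF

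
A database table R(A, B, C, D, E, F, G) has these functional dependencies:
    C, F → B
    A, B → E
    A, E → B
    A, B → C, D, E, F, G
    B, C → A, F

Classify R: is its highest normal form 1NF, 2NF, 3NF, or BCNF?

BCNF

Candidate keys: {A, B}, {A, E}, {B, C}, {C, F}. Prime attributes: {A, B, C, E, F}.
Every FD has a superkey on the left, so the relation is in BCNF.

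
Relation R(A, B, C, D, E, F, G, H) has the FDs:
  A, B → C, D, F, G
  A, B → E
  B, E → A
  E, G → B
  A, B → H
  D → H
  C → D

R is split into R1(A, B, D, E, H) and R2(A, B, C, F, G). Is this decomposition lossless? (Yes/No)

Yes

The shared attributes are {A, B} and {A, B}⁺ = {A, B, C, D, E, F, G, H}.
Since R1 ⊆ {A, B, C, D, E, F, G, H}, the intersection is a superkey of R1; the decomposition is lossless.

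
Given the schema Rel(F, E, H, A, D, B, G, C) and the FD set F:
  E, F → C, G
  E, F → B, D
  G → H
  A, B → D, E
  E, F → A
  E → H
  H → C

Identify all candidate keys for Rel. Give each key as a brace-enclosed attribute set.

{F} never appears on the right of any FD, so every key must include it.
{E, F}⁺ = {A, B, C, D, E, F, G, H}, which is every attribute, so {E, F} is a candidate key.
{A, B, F}⁺ = {A, B, C, D, E, F, G, H}, which is every attribute, so {A, B, F} is a candidate key.
These are minimal and exhaustive — every other superkey contains one of them.

{A, B, F}, {E, F}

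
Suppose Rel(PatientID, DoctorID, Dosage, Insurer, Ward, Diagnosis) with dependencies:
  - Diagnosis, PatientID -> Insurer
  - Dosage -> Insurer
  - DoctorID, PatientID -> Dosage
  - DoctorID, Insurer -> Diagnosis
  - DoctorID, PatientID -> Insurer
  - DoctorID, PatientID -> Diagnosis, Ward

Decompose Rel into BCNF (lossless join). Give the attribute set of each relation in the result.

{Diagnosis, DoctorID, Dosage}; {Diagnosis, Insurer, PatientID}; {DoctorID, Dosage, PatientID, Ward}

Candidate key of the original relation: {DoctorID, PatientID}.
Within {Diagnosis, DoctorID, Dosage, Insurer, PatientID, Ward}: {Diagnosis, PatientID}⁺ ∩ {Diagnosis, DoctorID, Dosage, Insurer, PatientID, Ward} = {Diagnosis, Insurer, PatientID}, not the whole set, so Diagnosis, PatientID -> Insurer violates BCNF; decompose into {Diagnosis, Insurer, PatientID} and {Diagnosis, DoctorID, Dosage, PatientID, Ward}.
{Diagnosis, Insurer, PatientID} is in BCNF.
Within {Diagnosis, DoctorID, Dosage, PatientID, Ward}: {DoctorID, Dosage}⁺ ∩ {Diagnosis, DoctorID, Dosage, PatientID, Ward} = {Diagnosis, DoctorID, Dosage}, not the whole set, so DoctorID, Dosage -> Diagnosis violates BCNF; decompose into {Diagnosis, DoctorID, Dosage} and {DoctorID, Dosage, PatientID, Ward}.
{Diagnosis, DoctorID, Dosage} is in BCNF.
{DoctorID, Dosage, PatientID, Ward} is in BCNF.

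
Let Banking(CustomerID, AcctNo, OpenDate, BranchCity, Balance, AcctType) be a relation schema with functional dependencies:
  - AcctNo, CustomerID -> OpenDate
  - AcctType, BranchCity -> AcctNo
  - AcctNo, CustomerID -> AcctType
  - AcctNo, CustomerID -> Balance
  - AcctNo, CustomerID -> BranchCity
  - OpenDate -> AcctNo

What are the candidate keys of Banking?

{AcctNo, CustomerID}, {AcctType, BranchCity, CustomerID}, {CustomerID, OpenDate}

Attributes never on any right-hand side: {CustomerID} — every candidate key must contain it.
{AcctNo, CustomerID}⁺ = {AcctNo, AcctType, Balance, BranchCity, CustomerID, OpenDate} — all of the relation — so {AcctNo, CustomerID} is a candidate key.
{CustomerID, OpenDate}⁺ = {AcctNo, AcctType, Balance, BranchCity, CustomerID, OpenDate} — all of the relation — so {CustomerID, OpenDate} is a candidate key.
{AcctType, BranchCity, CustomerID}⁺ = {AcctNo, AcctType, Balance, BranchCity, CustomerID, OpenDate} — all of the relation — so {AcctType, BranchCity, CustomerID} is a candidate key.
These are minimal and exhaustive — every other superkey contains one of them.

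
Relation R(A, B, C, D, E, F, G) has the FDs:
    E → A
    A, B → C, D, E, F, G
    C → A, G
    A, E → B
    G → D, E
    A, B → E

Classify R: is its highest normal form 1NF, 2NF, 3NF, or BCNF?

Candidate keys: {A, B}, {C}, {E}, {G}. Prime attributes: {A, B, C, E, G}.
Every FD has a superkey on the left, so the relation is in BCNF.

BCNF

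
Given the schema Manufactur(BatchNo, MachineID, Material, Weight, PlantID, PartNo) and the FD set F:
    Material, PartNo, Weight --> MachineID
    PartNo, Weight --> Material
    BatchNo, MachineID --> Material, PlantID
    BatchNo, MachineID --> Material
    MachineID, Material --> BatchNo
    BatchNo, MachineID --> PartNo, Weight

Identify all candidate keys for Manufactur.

Closure of {BatchNo, MachineID} is {BatchNo, MachineID, Material, PartNo, PlantID, Weight}, the whole schema; {BatchNo, MachineID} is a candidate key.
Closure of {MachineID, Material} is {BatchNo, MachineID, Material, PartNo, PlantID, Weight}, the whole schema; {MachineID, Material} is a candidate key.
Closure of {PartNo, Weight} is {BatchNo, MachineID, Material, PartNo, PlantID, Weight}, the whole schema; {PartNo, Weight} is a candidate key.
No proper subset of any of these is a key, and no other minimal superkey exists.

{BatchNo, MachineID}, {MachineID, Material}, {PartNo, Weight}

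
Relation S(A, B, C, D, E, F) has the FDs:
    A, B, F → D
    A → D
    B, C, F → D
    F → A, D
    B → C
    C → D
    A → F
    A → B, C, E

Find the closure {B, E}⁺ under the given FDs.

{B, C, D, E}

Start with {B, E}.
B → C applies; add {C} → now {B, C, E}.
C → D applies; add {D} → now {B, C, D, E}.
No further FD applies.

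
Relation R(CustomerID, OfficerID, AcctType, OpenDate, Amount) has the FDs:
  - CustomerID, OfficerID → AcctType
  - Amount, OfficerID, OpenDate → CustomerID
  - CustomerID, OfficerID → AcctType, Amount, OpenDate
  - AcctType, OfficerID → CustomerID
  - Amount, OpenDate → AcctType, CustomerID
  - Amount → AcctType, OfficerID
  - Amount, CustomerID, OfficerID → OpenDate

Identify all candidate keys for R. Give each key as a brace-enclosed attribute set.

{Amount}⁺ = {AcctType, Amount, CustomerID, OfficerID, OpenDate}, which is every attribute, so {Amount} is a candidate key.
{AcctType, OfficerID}⁺ = {AcctType, Amount, CustomerID, OfficerID, OpenDate}, which is every attribute, so {AcctType, OfficerID} is a candidate key.
{CustomerID, OfficerID}⁺ = {AcctType, Amount, CustomerID, OfficerID, OpenDate}, which is every attribute, so {CustomerID, OfficerID} is a candidate key.
No proper subset of any of these is a key, and no other minimal superkey exists.

{AcctType, OfficerID}, {Amount}, {CustomerID, OfficerID}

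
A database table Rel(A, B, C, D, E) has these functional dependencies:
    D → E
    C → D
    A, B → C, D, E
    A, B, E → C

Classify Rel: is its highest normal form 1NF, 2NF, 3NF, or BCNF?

2NF

Candidate key: {A, B}. Prime attributes: {A, B}.
D → E breaks BCNF: {D}⁺ = {D, E}, so {D} is not a superkey.
D → E determines the non-prime attribute {E} from a non-superkey — 3NF is violated.
No non-prime attribute depends on a proper subset of any candidate key, so 2NF holds.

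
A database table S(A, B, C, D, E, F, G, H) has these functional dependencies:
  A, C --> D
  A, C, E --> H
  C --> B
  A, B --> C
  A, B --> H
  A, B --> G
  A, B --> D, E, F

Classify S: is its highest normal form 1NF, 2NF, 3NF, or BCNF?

Candidate keys: {A, B}, {A, C}. Prime attributes: {A, B, C}.
C --> B breaks BCNF: {C}⁺ = {B, C}, so {C} is not a superkey.
But every attribute on its right side ({B}) is prime, and the same holds for every other non-superkey FD, so 3NF still holds.

3NF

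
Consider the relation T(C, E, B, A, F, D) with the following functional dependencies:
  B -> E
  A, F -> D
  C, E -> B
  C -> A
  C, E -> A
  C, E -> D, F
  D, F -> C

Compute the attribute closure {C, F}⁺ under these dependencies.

{A, C, D, F}

Start with {C, F}.
C -> A applies; add {A} → now {A, C, F}.
A, F -> D applies; add {D} → now {A, C, D, F}.
No further FD applies.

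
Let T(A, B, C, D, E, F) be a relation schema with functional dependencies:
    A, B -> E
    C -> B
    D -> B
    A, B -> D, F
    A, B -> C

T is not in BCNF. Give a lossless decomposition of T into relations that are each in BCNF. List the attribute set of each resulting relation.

{A, C, D, E, F}; {B, C}

Candidate keys of the original relation: {A, B}, {A, C}, {A, D}.
Within {A, B, C, D, E, F}: {C}⁺ ∩ {A, B, C, D, E, F} = {B, C}, not the whole set, so C -> B violates BCNF; decompose into {B, C} and {A, C, D, E, F}.
{B, C} has no BCNF violation.
{A, C, D, E, F} has no BCNF violation.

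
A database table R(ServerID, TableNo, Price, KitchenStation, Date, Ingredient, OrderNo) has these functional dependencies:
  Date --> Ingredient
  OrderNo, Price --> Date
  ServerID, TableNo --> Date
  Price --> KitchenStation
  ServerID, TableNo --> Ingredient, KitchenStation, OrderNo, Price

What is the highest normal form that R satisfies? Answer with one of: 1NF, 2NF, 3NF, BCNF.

2NF

Candidate key: {ServerID, TableNo}. Prime attributes: {ServerID, TableNo}.
Date --> Ingredient breaks BCNF: {Date}⁺ = {Date, Ingredient}, so {Date} is not a superkey.
Date --> Ingredient determines the non-prime attribute {Ingredient} from a non-superkey — 3NF is violated.
Checking every proper subset of each key, none determines a non-prime attribute — 2NF is satisfied.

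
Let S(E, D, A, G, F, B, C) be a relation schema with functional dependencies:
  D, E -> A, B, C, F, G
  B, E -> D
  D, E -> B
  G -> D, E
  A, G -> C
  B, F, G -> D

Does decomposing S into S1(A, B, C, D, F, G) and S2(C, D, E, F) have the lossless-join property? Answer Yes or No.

The shared attributes are {C, D, F} and {C, D, F}⁺ = {C, D, F}.
Neither S1 nor S2 is contained in that closure, so the decomposition is lossy.

No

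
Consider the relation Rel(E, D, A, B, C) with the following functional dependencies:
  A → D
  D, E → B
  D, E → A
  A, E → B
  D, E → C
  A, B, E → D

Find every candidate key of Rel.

{E} never appears on the right of any FD, so every key must include it.
{A, E}⁺ = {A, B, C, D, E} — all of the relation — so {A, E} is a candidate key.
{D, E}⁺ = {A, B, C, D, E} — all of the relation — so {D, E} is a candidate key.
These are minimal and exhaustive — every other superkey contains one of them.

{A, E}, {D, E}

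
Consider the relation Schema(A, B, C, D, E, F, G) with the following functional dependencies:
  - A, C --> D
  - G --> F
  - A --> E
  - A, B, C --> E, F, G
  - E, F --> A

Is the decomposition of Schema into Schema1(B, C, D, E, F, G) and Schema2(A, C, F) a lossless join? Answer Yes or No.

No

Common attributes: {C, F}; their closure is {C, F}.
Neither Schema1 nor Schema2 is contained in that closure, so the decomposition is lossy.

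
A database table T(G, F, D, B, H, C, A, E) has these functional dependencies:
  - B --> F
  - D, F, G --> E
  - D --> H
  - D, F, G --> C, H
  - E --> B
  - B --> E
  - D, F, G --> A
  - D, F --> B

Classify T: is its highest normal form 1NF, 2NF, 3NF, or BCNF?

Candidate keys: {B, D, G}, {D, E, G}, {D, F, G}. Prime attributes: {B, D, E, F, G}.
B --> F breaks BCNF: {B}⁺ = {B, E, F}, so {B} is not a superkey.
D --> H determines the non-prime attribute {H} from a non-superkey — 3NF is violated.
{D} is a proper subset of the key {B, D, G}, and {D}⁺ contains the non-prime attribute {H} — a partial dependency, so 2NF is violated.

1NF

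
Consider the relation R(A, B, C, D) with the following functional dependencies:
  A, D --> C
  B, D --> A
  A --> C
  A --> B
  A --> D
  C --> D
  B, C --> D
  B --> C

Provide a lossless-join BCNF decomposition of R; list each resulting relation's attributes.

Candidate keys of the original relation: {A}, {B}.
{A, B, C, D}: {C} determines {C, D} here but is not a superkey — split on C --> D, giving {C, D} and {A, B, C}.
{C, D} has no BCNF violation.
{A, B, C} has no BCNF violation.

{A, B, C}; {C, D}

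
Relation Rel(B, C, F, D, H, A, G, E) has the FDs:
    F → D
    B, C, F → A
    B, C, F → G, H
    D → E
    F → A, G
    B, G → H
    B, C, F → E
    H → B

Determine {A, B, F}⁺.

{A, B, D, E, F, G, H}

Start with {A, B, F}.
F → D applies; add {D} → now {A, B, D, F}.
D → E applies; add {E} → now {A, B, D, E, F}.
F → A, G applies; add {G} → now {A, B, D, E, F, G}.
B, G → H applies; add {H} → now {A, B, D, E, F, G, H}.
No further FD applies.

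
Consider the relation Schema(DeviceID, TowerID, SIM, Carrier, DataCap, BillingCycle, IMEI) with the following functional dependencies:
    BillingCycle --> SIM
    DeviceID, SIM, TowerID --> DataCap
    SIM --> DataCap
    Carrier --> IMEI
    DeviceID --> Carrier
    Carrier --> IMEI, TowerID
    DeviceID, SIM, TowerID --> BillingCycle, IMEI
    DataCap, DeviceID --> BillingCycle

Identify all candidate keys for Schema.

{BillingCycle, DeviceID}, {DataCap, DeviceID}, {DeviceID, SIM}

No FD produces {DeviceID}, so it must be in every candidate key.
{BillingCycle, DeviceID}⁺ = {BillingCycle, Carrier, DataCap, DeviceID, IMEI, SIM, TowerID}, which is every attribute, so {BillingCycle, DeviceID} is a candidate key.
{DataCap, DeviceID}⁺ = {BillingCycle, Carrier, DataCap, DeviceID, IMEI, SIM, TowerID}, which is every attribute, so {DataCap, DeviceID} is a candidate key.
{DeviceID, SIM}⁺ = {BillingCycle, Carrier, DataCap, DeviceID, IMEI, SIM, TowerID}, which is every attribute, so {DeviceID, SIM} is a candidate key.
No proper subset of any of these is a key, and no other minimal superkey exists.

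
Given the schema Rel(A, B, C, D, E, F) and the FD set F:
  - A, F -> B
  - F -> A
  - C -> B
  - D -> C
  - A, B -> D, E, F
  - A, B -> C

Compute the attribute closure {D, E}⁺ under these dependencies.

Start with {D, E}.
D -> C applies; add {C} → now {C, D, E}.
C -> B applies; add {B} → now {B, C, D, E}.
No further FD applies.

{B, C, D, E}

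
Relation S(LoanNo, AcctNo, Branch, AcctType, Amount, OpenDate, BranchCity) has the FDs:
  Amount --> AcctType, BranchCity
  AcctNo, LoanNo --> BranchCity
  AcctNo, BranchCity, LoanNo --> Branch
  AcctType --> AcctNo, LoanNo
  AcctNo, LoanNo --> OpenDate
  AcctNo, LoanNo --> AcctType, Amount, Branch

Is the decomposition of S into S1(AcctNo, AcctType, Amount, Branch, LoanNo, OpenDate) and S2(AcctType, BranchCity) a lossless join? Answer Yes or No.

Common attributes: {AcctType}; their closure is {AcctNo, AcctType, Amount, Branch, BranchCity, LoanNo, OpenDate}.
This includes all of S1, so the common attributes are a superkey of S1 — the join is lossless.

Yes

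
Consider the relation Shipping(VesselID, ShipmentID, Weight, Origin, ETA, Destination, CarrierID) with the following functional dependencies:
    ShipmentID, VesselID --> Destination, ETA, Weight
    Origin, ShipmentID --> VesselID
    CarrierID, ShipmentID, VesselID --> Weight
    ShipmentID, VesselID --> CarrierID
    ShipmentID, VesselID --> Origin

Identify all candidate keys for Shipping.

{Origin, ShipmentID}, {ShipmentID, VesselID}

Attributes never on any right-hand side: {ShipmentID} — every candidate key must contain it.
{Origin, ShipmentID} is a candidate key since {Origin, ShipmentID}⁺ = {CarrierID, Destination, ETA, Origin, ShipmentID, VesselID, Weight} covers every attribute.
{ShipmentID, VesselID} is a candidate key since {ShipmentID, VesselID}⁺ = {CarrierID, Destination, ETA, Origin, ShipmentID, VesselID, Weight} covers every attribute.
No proper subset of any of these is a key, and no other minimal superkey exists.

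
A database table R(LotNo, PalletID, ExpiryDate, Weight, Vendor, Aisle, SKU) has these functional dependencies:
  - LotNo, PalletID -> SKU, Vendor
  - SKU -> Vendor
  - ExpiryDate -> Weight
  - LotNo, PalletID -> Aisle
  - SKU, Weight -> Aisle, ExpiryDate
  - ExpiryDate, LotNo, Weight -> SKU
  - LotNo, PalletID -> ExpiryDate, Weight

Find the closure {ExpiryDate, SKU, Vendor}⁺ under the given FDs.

Start with {ExpiryDate, SKU, Vendor}.
ExpiryDate -> Weight applies; add {Weight} → now {ExpiryDate, SKU, Vendor, Weight}.
SKU, Weight -> Aisle, ExpiryDate applies; add {Aisle} → now {Aisle, ExpiryDate, SKU, Vendor, Weight}.
No further FD applies.

{Aisle, ExpiryDate, SKU, Vendor, Weight}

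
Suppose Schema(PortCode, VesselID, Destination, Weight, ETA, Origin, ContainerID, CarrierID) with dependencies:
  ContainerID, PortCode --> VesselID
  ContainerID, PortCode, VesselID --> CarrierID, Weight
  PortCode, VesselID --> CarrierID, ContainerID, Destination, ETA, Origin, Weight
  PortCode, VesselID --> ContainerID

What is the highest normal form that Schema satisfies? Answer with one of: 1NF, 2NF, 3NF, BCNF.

BCNF

Candidate keys: {ContainerID, PortCode}, {PortCode, VesselID}. Prime attributes: {ContainerID, PortCode, VesselID}.
Every FD has a superkey on the left, so the relation is in BCNF.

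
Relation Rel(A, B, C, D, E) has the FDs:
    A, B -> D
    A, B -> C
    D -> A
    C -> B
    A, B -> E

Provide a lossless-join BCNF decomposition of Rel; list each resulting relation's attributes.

Candidate keys of the original relation: {A, B}, {A, C}, {B, D}, {C, D}.
{A, B, C, D, E}: {D} determines {A, D} here but is not a superkey — split on D -> A, giving {A, D} and {B, C, D, E}.
{A, D} is in BCNF.
{B, C, D, E}: {C} determines {B, C} here but is not a superkey — split on C -> B, giving {B, C} and {C, D, E}.
{B, C} is in BCNF.
{C, D, E} is in BCNF.

{A, D}; {B, C}; {C, D, E}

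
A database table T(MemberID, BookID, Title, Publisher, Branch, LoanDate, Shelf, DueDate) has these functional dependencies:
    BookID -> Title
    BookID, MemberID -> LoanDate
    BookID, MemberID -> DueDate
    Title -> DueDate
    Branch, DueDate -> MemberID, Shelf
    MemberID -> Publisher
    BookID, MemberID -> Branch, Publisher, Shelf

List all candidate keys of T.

{BookID, Branch}, {BookID, MemberID}

Attributes never on any right-hand side: {BookID} — every candidate key must contain it.
{BookID, Branch}⁺ = {BookID, Branch, DueDate, LoanDate, MemberID, Publisher, Shelf, Title} — all of the relation — so {BookID, Branch} is a candidate key.
{BookID, MemberID}⁺ = {BookID, Branch, DueDate, LoanDate, MemberID, Publisher, Shelf, Title} — all of the relation — so {BookID, MemberID} is a candidate key.
These are minimal and exhaustive — every other superkey contains one of them.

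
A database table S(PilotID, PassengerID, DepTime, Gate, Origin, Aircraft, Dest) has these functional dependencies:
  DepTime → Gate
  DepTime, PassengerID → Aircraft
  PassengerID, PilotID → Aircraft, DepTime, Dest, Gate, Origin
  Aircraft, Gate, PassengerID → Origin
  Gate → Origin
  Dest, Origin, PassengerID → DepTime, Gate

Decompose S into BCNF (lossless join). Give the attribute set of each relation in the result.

Candidate key of the original relation: {PassengerID, PilotID}.
Within {Aircraft, DepTime, Dest, Gate, Origin, PassengerID, PilotID}: {DepTime}⁺ ∩ {Aircraft, DepTime, Dest, Gate, Origin, PassengerID, PilotID} = {DepTime, Gate, Origin}, not the whole set, so DepTime → Gate, Origin violates BCNF; decompose into {DepTime, Gate, Origin} and {Aircraft, DepTime, Dest, PassengerID, PilotID}.
Within {DepTime, Gate, Origin}: {Gate}⁺ ∩ {DepTime, Gate, Origin} = {Gate, Origin}, not the whole set, so Gate → Origin violates BCNF; decompose into {Gate, Origin} and {DepTime, Gate}.
{Gate, Origin} is in BCNF.
{DepTime, Gate} is in BCNF.
Within {Aircraft, DepTime, Dest, PassengerID, PilotID}: {DepTime, PassengerID}⁺ ∩ {Aircraft, DepTime, Dest, PassengerID, PilotID} = {Aircraft, DepTime, PassengerID}, not the whole set, so DepTime, PassengerID → Aircraft violates BCNF; decompose into {Aircraft, DepTime, PassengerID} and {DepTime, Dest, PassengerID, PilotID}.
{Aircraft, DepTime, PassengerID} is in BCNF.
{DepTime, Dest, PassengerID, PilotID} is in BCNF.

{Aircraft, DepTime, PassengerID}; {DepTime, Dest, PassengerID, PilotID}; {DepTime, Gate}; {Gate, Origin}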